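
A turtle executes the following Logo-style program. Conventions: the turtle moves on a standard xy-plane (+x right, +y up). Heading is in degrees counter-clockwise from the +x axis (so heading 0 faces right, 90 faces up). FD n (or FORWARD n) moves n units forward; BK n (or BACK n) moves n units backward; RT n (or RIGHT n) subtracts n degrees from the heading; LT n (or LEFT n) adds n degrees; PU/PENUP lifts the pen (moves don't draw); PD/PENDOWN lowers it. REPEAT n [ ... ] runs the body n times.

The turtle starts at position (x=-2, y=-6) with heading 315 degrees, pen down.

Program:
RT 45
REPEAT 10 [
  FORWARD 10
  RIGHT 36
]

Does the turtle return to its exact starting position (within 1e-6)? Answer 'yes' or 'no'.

Executing turtle program step by step:
Start: pos=(-2,-6), heading=315, pen down
RT 45: heading 315 -> 270
REPEAT 10 [
  -- iteration 1/10 --
  FD 10: (-2,-6) -> (-2,-16) [heading=270, draw]
  RT 36: heading 270 -> 234
  -- iteration 2/10 --
  FD 10: (-2,-16) -> (-7.878,-24.09) [heading=234, draw]
  RT 36: heading 234 -> 198
  -- iteration 3/10 --
  FD 10: (-7.878,-24.09) -> (-17.388,-27.18) [heading=198, draw]
  RT 36: heading 198 -> 162
  -- iteration 4/10 --
  FD 10: (-17.388,-27.18) -> (-26.899,-24.09) [heading=162, draw]
  RT 36: heading 162 -> 126
  -- iteration 5/10 --
  FD 10: (-26.899,-24.09) -> (-32.777,-16) [heading=126, draw]
  RT 36: heading 126 -> 90
  -- iteration 6/10 --
  FD 10: (-32.777,-16) -> (-32.777,-6) [heading=90, draw]
  RT 36: heading 90 -> 54
  -- iteration 7/10 --
  FD 10: (-32.777,-6) -> (-26.899,2.09) [heading=54, draw]
  RT 36: heading 54 -> 18
  -- iteration 8/10 --
  FD 10: (-26.899,2.09) -> (-17.388,5.18) [heading=18, draw]
  RT 36: heading 18 -> 342
  -- iteration 9/10 --
  FD 10: (-17.388,5.18) -> (-7.878,2.09) [heading=342, draw]
  RT 36: heading 342 -> 306
  -- iteration 10/10 --
  FD 10: (-7.878,2.09) -> (-2,-6) [heading=306, draw]
  RT 36: heading 306 -> 270
]
Final: pos=(-2,-6), heading=270, 10 segment(s) drawn

Start position: (-2, -6)
Final position: (-2, -6)
Distance = 0; < 1e-6 -> CLOSED

Answer: yes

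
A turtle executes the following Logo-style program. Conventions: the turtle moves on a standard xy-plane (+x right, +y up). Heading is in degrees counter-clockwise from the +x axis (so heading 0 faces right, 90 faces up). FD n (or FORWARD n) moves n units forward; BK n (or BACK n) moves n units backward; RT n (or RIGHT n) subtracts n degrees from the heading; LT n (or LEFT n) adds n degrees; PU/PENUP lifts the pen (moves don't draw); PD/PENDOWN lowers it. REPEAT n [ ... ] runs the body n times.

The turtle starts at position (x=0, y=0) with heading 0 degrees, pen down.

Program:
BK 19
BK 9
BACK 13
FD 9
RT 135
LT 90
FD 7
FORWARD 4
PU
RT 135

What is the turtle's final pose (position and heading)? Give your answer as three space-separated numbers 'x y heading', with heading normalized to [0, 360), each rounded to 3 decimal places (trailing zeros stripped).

Answer: -24.222 -7.778 180

Derivation:
Executing turtle program step by step:
Start: pos=(0,0), heading=0, pen down
BK 19: (0,0) -> (-19,0) [heading=0, draw]
BK 9: (-19,0) -> (-28,0) [heading=0, draw]
BK 13: (-28,0) -> (-41,0) [heading=0, draw]
FD 9: (-41,0) -> (-32,0) [heading=0, draw]
RT 135: heading 0 -> 225
LT 90: heading 225 -> 315
FD 7: (-32,0) -> (-27.05,-4.95) [heading=315, draw]
FD 4: (-27.05,-4.95) -> (-24.222,-7.778) [heading=315, draw]
PU: pen up
RT 135: heading 315 -> 180
Final: pos=(-24.222,-7.778), heading=180, 6 segment(s) drawn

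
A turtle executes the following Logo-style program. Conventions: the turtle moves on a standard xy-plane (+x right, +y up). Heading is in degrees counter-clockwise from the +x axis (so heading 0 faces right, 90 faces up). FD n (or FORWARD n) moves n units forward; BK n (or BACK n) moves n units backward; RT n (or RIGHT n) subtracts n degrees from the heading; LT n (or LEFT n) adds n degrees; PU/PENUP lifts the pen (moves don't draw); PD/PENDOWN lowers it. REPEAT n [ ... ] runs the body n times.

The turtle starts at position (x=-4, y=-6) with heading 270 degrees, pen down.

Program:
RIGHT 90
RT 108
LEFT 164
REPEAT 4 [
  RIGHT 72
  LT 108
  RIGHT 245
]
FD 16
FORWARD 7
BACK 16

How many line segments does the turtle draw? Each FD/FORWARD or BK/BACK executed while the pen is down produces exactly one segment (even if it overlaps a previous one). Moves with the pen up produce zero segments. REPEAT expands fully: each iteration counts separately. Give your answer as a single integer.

Executing turtle program step by step:
Start: pos=(-4,-6), heading=270, pen down
RT 90: heading 270 -> 180
RT 108: heading 180 -> 72
LT 164: heading 72 -> 236
REPEAT 4 [
  -- iteration 1/4 --
  RT 72: heading 236 -> 164
  LT 108: heading 164 -> 272
  RT 245: heading 272 -> 27
  -- iteration 2/4 --
  RT 72: heading 27 -> 315
  LT 108: heading 315 -> 63
  RT 245: heading 63 -> 178
  -- iteration 3/4 --
  RT 72: heading 178 -> 106
  LT 108: heading 106 -> 214
  RT 245: heading 214 -> 329
  -- iteration 4/4 --
  RT 72: heading 329 -> 257
  LT 108: heading 257 -> 5
  RT 245: heading 5 -> 120
]
FD 16: (-4,-6) -> (-12,7.856) [heading=120, draw]
FD 7: (-12,7.856) -> (-15.5,13.919) [heading=120, draw]
BK 16: (-15.5,13.919) -> (-7.5,0.062) [heading=120, draw]
Final: pos=(-7.5,0.062), heading=120, 3 segment(s) drawn
Segments drawn: 3

Answer: 3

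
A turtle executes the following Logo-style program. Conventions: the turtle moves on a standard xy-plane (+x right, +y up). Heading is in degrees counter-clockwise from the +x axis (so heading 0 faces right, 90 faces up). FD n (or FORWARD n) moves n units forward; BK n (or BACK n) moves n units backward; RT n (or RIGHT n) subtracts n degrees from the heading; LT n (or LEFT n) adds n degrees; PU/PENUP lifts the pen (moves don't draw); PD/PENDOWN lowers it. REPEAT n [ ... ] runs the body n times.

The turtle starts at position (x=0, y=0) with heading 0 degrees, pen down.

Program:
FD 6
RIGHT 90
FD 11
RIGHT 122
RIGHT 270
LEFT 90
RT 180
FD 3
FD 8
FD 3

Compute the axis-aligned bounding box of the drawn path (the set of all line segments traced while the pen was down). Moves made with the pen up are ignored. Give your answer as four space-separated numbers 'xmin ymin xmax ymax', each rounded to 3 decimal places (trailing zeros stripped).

Answer: -5.873 -11 6 0

Derivation:
Executing turtle program step by step:
Start: pos=(0,0), heading=0, pen down
FD 6: (0,0) -> (6,0) [heading=0, draw]
RT 90: heading 0 -> 270
FD 11: (6,0) -> (6,-11) [heading=270, draw]
RT 122: heading 270 -> 148
RT 270: heading 148 -> 238
LT 90: heading 238 -> 328
RT 180: heading 328 -> 148
FD 3: (6,-11) -> (3.456,-9.41) [heading=148, draw]
FD 8: (3.456,-9.41) -> (-3.329,-5.171) [heading=148, draw]
FD 3: (-3.329,-5.171) -> (-5.873,-3.581) [heading=148, draw]
Final: pos=(-5.873,-3.581), heading=148, 5 segment(s) drawn

Segment endpoints: x in {-5.873, -3.329, 0, 3.456, 6, 6}, y in {-11, -9.41, -5.171, -3.581, 0}
xmin=-5.873, ymin=-11, xmax=6, ymax=0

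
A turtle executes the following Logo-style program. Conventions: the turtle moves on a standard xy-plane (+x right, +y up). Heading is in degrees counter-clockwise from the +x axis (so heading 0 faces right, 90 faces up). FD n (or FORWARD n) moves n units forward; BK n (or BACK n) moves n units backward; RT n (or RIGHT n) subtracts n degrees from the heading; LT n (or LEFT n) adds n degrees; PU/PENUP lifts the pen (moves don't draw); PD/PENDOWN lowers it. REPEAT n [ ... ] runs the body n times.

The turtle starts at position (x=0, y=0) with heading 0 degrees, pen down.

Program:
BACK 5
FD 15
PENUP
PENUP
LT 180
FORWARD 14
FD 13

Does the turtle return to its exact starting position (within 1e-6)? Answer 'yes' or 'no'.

Answer: no

Derivation:
Executing turtle program step by step:
Start: pos=(0,0), heading=0, pen down
BK 5: (0,0) -> (-5,0) [heading=0, draw]
FD 15: (-5,0) -> (10,0) [heading=0, draw]
PU: pen up
PU: pen up
LT 180: heading 0 -> 180
FD 14: (10,0) -> (-4,0) [heading=180, move]
FD 13: (-4,0) -> (-17,0) [heading=180, move]
Final: pos=(-17,0), heading=180, 2 segment(s) drawn

Start position: (0, 0)
Final position: (-17, 0)
Distance = 17; >= 1e-6 -> NOT closed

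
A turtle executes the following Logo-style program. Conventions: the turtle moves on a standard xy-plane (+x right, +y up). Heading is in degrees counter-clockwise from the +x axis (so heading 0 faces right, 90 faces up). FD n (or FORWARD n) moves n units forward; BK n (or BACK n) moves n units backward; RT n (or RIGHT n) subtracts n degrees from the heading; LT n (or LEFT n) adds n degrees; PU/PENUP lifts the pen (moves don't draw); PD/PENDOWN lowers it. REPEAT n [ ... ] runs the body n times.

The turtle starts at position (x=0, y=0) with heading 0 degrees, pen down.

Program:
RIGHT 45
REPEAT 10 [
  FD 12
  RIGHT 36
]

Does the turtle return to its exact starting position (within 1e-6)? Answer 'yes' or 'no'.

Answer: yes

Derivation:
Executing turtle program step by step:
Start: pos=(0,0), heading=0, pen down
RT 45: heading 0 -> 315
REPEAT 10 [
  -- iteration 1/10 --
  FD 12: (0,0) -> (8.485,-8.485) [heading=315, draw]
  RT 36: heading 315 -> 279
  -- iteration 2/10 --
  FD 12: (8.485,-8.485) -> (10.362,-20.338) [heading=279, draw]
  RT 36: heading 279 -> 243
  -- iteration 3/10 --
  FD 12: (10.362,-20.338) -> (4.915,-31.03) [heading=243, draw]
  RT 36: heading 243 -> 207
  -- iteration 4/10 --
  FD 12: (4.915,-31.03) -> (-5.777,-36.478) [heading=207, draw]
  RT 36: heading 207 -> 171
  -- iteration 5/10 --
  FD 12: (-5.777,-36.478) -> (-17.63,-34.6) [heading=171, draw]
  RT 36: heading 171 -> 135
  -- iteration 6/10 --
  FD 12: (-17.63,-34.6) -> (-26.115,-26.115) [heading=135, draw]
  RT 36: heading 135 -> 99
  -- iteration 7/10 --
  FD 12: (-26.115,-26.115) -> (-27.992,-14.263) [heading=99, draw]
  RT 36: heading 99 -> 63
  -- iteration 8/10 --
  FD 12: (-27.992,-14.263) -> (-22.544,-3.571) [heading=63, draw]
  RT 36: heading 63 -> 27
  -- iteration 9/10 --
  FD 12: (-22.544,-3.571) -> (-11.852,1.877) [heading=27, draw]
  RT 36: heading 27 -> 351
  -- iteration 10/10 --
  FD 12: (-11.852,1.877) -> (0,0) [heading=351, draw]
  RT 36: heading 351 -> 315
]
Final: pos=(0,0), heading=315, 10 segment(s) drawn

Start position: (0, 0)
Final position: (0, 0)
Distance = 0; < 1e-6 -> CLOSED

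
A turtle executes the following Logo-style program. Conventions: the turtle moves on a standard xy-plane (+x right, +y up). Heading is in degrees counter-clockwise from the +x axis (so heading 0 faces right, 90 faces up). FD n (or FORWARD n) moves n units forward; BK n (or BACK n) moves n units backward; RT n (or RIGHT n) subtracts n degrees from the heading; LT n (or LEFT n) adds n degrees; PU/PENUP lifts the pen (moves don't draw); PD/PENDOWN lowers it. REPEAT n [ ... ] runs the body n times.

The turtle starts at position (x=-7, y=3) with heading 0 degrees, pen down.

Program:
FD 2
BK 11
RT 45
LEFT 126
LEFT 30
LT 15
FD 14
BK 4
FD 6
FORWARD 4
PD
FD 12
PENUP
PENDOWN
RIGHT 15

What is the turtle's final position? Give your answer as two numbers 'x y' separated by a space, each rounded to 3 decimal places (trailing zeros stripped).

Answer: -34.809 28.889

Derivation:
Executing turtle program step by step:
Start: pos=(-7,3), heading=0, pen down
FD 2: (-7,3) -> (-5,3) [heading=0, draw]
BK 11: (-5,3) -> (-16,3) [heading=0, draw]
RT 45: heading 0 -> 315
LT 126: heading 315 -> 81
LT 30: heading 81 -> 111
LT 15: heading 111 -> 126
FD 14: (-16,3) -> (-24.229,14.326) [heading=126, draw]
BK 4: (-24.229,14.326) -> (-21.878,11.09) [heading=126, draw]
FD 6: (-21.878,11.09) -> (-25.405,15.944) [heading=126, draw]
FD 4: (-25.405,15.944) -> (-27.756,19.18) [heading=126, draw]
PD: pen down
FD 12: (-27.756,19.18) -> (-34.809,28.889) [heading=126, draw]
PU: pen up
PD: pen down
RT 15: heading 126 -> 111
Final: pos=(-34.809,28.889), heading=111, 7 segment(s) drawn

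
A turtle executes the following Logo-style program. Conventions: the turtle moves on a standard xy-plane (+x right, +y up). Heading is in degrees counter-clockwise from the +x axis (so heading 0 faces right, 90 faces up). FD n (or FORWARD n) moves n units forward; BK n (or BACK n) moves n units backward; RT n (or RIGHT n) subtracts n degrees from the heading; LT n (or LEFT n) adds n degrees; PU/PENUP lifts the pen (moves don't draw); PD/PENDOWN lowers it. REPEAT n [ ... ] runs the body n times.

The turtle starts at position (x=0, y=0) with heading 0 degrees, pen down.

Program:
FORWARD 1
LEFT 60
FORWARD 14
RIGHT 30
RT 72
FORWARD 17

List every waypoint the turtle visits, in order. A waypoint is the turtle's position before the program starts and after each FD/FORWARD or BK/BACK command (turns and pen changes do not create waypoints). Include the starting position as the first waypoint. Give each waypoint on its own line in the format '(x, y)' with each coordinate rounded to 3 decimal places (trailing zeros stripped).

Answer: (0, 0)
(1, 0)
(8, 12.124)
(20.633, 0.749)

Derivation:
Executing turtle program step by step:
Start: pos=(0,0), heading=0, pen down
FD 1: (0,0) -> (1,0) [heading=0, draw]
LT 60: heading 0 -> 60
FD 14: (1,0) -> (8,12.124) [heading=60, draw]
RT 30: heading 60 -> 30
RT 72: heading 30 -> 318
FD 17: (8,12.124) -> (20.633,0.749) [heading=318, draw]
Final: pos=(20.633,0.749), heading=318, 3 segment(s) drawn
Waypoints (4 total):
(0, 0)
(1, 0)
(8, 12.124)
(20.633, 0.749)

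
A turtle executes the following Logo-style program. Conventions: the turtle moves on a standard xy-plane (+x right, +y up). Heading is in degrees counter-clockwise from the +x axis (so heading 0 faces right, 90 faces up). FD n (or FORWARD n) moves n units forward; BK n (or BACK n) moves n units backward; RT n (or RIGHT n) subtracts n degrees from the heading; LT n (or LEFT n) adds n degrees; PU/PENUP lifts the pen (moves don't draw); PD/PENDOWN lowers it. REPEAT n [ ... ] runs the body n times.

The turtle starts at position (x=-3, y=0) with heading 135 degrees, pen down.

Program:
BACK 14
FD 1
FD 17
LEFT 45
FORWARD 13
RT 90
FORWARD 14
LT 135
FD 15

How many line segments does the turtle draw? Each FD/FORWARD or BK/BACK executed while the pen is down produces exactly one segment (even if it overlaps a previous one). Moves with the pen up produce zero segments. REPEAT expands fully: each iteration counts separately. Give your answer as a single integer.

Answer: 6

Derivation:
Executing turtle program step by step:
Start: pos=(-3,0), heading=135, pen down
BK 14: (-3,0) -> (6.899,-9.899) [heading=135, draw]
FD 1: (6.899,-9.899) -> (6.192,-9.192) [heading=135, draw]
FD 17: (6.192,-9.192) -> (-5.828,2.828) [heading=135, draw]
LT 45: heading 135 -> 180
FD 13: (-5.828,2.828) -> (-18.828,2.828) [heading=180, draw]
RT 90: heading 180 -> 90
FD 14: (-18.828,2.828) -> (-18.828,16.828) [heading=90, draw]
LT 135: heading 90 -> 225
FD 15: (-18.828,16.828) -> (-29.435,6.222) [heading=225, draw]
Final: pos=(-29.435,6.222), heading=225, 6 segment(s) drawn
Segments drawn: 6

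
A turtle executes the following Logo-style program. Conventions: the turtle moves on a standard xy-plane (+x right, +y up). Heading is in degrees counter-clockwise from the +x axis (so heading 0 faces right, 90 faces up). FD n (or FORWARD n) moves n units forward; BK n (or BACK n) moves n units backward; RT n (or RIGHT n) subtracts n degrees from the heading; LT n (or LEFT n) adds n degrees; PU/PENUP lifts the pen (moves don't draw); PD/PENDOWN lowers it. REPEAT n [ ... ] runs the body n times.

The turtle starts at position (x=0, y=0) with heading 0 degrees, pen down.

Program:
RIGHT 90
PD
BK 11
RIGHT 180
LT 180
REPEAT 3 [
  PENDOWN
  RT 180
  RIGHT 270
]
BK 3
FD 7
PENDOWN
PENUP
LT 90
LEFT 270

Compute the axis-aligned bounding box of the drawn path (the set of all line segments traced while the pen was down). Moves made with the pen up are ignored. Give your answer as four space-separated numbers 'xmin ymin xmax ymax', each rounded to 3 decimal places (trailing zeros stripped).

Executing turtle program step by step:
Start: pos=(0,0), heading=0, pen down
RT 90: heading 0 -> 270
PD: pen down
BK 11: (0,0) -> (0,11) [heading=270, draw]
RT 180: heading 270 -> 90
LT 180: heading 90 -> 270
REPEAT 3 [
  -- iteration 1/3 --
  PD: pen down
  RT 180: heading 270 -> 90
  RT 270: heading 90 -> 180
  -- iteration 2/3 --
  PD: pen down
  RT 180: heading 180 -> 0
  RT 270: heading 0 -> 90
  -- iteration 3/3 --
  PD: pen down
  RT 180: heading 90 -> 270
  RT 270: heading 270 -> 0
]
BK 3: (0,11) -> (-3,11) [heading=0, draw]
FD 7: (-3,11) -> (4,11) [heading=0, draw]
PD: pen down
PU: pen up
LT 90: heading 0 -> 90
LT 270: heading 90 -> 0
Final: pos=(4,11), heading=0, 3 segment(s) drawn

Segment endpoints: x in {-3, 0, 0, 4}, y in {0, 11, 11, 11}
xmin=-3, ymin=0, xmax=4, ymax=11

Answer: -3 0 4 11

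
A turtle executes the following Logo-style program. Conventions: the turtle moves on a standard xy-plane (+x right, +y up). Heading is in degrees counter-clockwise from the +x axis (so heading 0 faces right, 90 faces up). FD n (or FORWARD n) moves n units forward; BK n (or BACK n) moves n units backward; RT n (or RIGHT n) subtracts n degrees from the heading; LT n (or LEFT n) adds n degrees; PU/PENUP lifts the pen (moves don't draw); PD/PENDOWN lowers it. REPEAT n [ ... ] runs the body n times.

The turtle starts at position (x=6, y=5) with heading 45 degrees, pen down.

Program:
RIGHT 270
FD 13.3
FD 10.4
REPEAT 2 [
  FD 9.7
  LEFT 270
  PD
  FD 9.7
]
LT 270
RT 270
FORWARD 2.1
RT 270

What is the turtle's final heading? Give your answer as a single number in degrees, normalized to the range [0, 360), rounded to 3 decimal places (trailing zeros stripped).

Answer: 45

Derivation:
Executing turtle program step by step:
Start: pos=(6,5), heading=45, pen down
RT 270: heading 45 -> 135
FD 13.3: (6,5) -> (-3.405,14.405) [heading=135, draw]
FD 10.4: (-3.405,14.405) -> (-10.758,21.758) [heading=135, draw]
REPEAT 2 [
  -- iteration 1/2 --
  FD 9.7: (-10.758,21.758) -> (-17.617,28.617) [heading=135, draw]
  LT 270: heading 135 -> 45
  PD: pen down
  FD 9.7: (-17.617,28.617) -> (-10.758,35.476) [heading=45, draw]
  -- iteration 2/2 --
  FD 9.7: (-10.758,35.476) -> (-3.899,42.335) [heading=45, draw]
  LT 270: heading 45 -> 315
  PD: pen down
  FD 9.7: (-3.899,42.335) -> (2.959,35.476) [heading=315, draw]
]
LT 270: heading 315 -> 225
RT 270: heading 225 -> 315
FD 2.1: (2.959,35.476) -> (4.444,33.991) [heading=315, draw]
RT 270: heading 315 -> 45
Final: pos=(4.444,33.991), heading=45, 7 segment(s) drawn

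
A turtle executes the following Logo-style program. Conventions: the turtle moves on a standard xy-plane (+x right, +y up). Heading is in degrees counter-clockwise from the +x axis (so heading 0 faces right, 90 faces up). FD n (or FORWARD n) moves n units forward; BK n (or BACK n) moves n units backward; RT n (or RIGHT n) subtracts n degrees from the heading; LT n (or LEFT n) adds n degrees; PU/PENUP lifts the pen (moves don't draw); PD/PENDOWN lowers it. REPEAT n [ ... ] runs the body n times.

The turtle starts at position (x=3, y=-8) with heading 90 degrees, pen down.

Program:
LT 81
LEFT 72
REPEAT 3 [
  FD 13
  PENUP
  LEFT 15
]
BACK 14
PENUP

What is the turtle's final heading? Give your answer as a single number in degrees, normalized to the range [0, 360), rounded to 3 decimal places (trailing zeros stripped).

Executing turtle program step by step:
Start: pos=(3,-8), heading=90, pen down
LT 81: heading 90 -> 171
LT 72: heading 171 -> 243
REPEAT 3 [
  -- iteration 1/3 --
  FD 13: (3,-8) -> (-2.902,-19.583) [heading=243, draw]
  PU: pen up
  LT 15: heading 243 -> 258
  -- iteration 2/3 --
  FD 13: (-2.902,-19.583) -> (-5.605,-32.299) [heading=258, move]
  PU: pen up
  LT 15: heading 258 -> 273
  -- iteration 3/3 --
  FD 13: (-5.605,-32.299) -> (-4.924,-45.281) [heading=273, move]
  PU: pen up
  LT 15: heading 273 -> 288
]
BK 14: (-4.924,-45.281) -> (-9.251,-31.966) [heading=288, move]
PU: pen up
Final: pos=(-9.251,-31.966), heading=288, 1 segment(s) drawn

Answer: 288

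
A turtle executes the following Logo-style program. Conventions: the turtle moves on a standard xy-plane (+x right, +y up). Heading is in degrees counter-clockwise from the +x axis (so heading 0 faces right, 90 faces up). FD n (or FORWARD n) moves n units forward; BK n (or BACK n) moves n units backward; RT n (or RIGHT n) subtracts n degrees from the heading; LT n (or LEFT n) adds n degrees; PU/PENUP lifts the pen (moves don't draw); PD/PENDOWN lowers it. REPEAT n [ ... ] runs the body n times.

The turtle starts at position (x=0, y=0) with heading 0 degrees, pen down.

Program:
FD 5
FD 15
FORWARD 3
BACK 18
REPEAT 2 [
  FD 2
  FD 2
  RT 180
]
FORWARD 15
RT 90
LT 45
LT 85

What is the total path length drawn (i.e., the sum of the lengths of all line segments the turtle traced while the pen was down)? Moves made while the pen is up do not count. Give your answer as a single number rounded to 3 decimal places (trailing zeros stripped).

Executing turtle program step by step:
Start: pos=(0,0), heading=0, pen down
FD 5: (0,0) -> (5,0) [heading=0, draw]
FD 15: (5,0) -> (20,0) [heading=0, draw]
FD 3: (20,0) -> (23,0) [heading=0, draw]
BK 18: (23,0) -> (5,0) [heading=0, draw]
REPEAT 2 [
  -- iteration 1/2 --
  FD 2: (5,0) -> (7,0) [heading=0, draw]
  FD 2: (7,0) -> (9,0) [heading=0, draw]
  RT 180: heading 0 -> 180
  -- iteration 2/2 --
  FD 2: (9,0) -> (7,0) [heading=180, draw]
  FD 2: (7,0) -> (5,0) [heading=180, draw]
  RT 180: heading 180 -> 0
]
FD 15: (5,0) -> (20,0) [heading=0, draw]
RT 90: heading 0 -> 270
LT 45: heading 270 -> 315
LT 85: heading 315 -> 40
Final: pos=(20,0), heading=40, 9 segment(s) drawn

Segment lengths:
  seg 1: (0,0) -> (5,0), length = 5
  seg 2: (5,0) -> (20,0), length = 15
  seg 3: (20,0) -> (23,0), length = 3
  seg 4: (23,0) -> (5,0), length = 18
  seg 5: (5,0) -> (7,0), length = 2
  seg 6: (7,0) -> (9,0), length = 2
  seg 7: (9,0) -> (7,0), length = 2
  seg 8: (7,0) -> (5,0), length = 2
  seg 9: (5,0) -> (20,0), length = 15
Total = 64

Answer: 64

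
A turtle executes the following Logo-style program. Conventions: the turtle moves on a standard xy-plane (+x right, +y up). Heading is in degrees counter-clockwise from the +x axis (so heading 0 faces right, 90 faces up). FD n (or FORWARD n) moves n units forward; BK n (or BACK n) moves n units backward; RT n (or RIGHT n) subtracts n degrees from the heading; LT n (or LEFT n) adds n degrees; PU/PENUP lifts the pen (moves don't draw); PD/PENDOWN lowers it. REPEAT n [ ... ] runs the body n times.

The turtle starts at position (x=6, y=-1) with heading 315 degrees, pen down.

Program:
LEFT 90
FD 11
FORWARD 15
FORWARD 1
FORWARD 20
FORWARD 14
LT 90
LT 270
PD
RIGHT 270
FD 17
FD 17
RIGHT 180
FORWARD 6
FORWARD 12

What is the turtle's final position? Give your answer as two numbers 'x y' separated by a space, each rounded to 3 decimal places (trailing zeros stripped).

Executing turtle program step by step:
Start: pos=(6,-1), heading=315, pen down
LT 90: heading 315 -> 45
FD 11: (6,-1) -> (13.778,6.778) [heading=45, draw]
FD 15: (13.778,6.778) -> (24.385,17.385) [heading=45, draw]
FD 1: (24.385,17.385) -> (25.092,18.092) [heading=45, draw]
FD 20: (25.092,18.092) -> (39.234,32.234) [heading=45, draw]
FD 14: (39.234,32.234) -> (49.134,42.134) [heading=45, draw]
LT 90: heading 45 -> 135
LT 270: heading 135 -> 45
PD: pen down
RT 270: heading 45 -> 135
FD 17: (49.134,42.134) -> (37.113,54.154) [heading=135, draw]
FD 17: (37.113,54.154) -> (25.092,66.175) [heading=135, draw]
RT 180: heading 135 -> 315
FD 6: (25.092,66.175) -> (29.335,61.933) [heading=315, draw]
FD 12: (29.335,61.933) -> (37.82,53.447) [heading=315, draw]
Final: pos=(37.82,53.447), heading=315, 9 segment(s) drawn

Answer: 37.82 53.447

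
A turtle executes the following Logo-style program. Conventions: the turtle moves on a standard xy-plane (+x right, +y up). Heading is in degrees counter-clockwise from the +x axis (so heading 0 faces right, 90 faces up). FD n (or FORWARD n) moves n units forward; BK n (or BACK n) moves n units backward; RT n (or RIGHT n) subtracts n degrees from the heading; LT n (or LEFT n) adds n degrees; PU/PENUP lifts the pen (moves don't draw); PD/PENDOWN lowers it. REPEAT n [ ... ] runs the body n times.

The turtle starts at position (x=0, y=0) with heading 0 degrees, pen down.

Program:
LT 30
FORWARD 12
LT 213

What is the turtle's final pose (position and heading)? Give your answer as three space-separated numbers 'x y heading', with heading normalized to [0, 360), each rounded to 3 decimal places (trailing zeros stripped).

Executing turtle program step by step:
Start: pos=(0,0), heading=0, pen down
LT 30: heading 0 -> 30
FD 12: (0,0) -> (10.392,6) [heading=30, draw]
LT 213: heading 30 -> 243
Final: pos=(10.392,6), heading=243, 1 segment(s) drawn

Answer: 10.392 6 243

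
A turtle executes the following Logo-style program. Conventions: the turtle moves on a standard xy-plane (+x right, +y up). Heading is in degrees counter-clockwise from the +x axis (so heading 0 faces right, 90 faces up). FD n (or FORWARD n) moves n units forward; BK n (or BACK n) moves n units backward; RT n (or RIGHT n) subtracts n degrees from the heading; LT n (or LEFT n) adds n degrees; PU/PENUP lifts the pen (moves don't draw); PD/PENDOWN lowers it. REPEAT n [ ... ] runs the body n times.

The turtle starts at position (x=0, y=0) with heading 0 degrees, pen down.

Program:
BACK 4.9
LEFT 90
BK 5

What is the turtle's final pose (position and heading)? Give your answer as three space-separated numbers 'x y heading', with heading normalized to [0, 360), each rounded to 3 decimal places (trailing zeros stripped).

Answer: -4.9 -5 90

Derivation:
Executing turtle program step by step:
Start: pos=(0,0), heading=0, pen down
BK 4.9: (0,0) -> (-4.9,0) [heading=0, draw]
LT 90: heading 0 -> 90
BK 5: (-4.9,0) -> (-4.9,-5) [heading=90, draw]
Final: pos=(-4.9,-5), heading=90, 2 segment(s) drawn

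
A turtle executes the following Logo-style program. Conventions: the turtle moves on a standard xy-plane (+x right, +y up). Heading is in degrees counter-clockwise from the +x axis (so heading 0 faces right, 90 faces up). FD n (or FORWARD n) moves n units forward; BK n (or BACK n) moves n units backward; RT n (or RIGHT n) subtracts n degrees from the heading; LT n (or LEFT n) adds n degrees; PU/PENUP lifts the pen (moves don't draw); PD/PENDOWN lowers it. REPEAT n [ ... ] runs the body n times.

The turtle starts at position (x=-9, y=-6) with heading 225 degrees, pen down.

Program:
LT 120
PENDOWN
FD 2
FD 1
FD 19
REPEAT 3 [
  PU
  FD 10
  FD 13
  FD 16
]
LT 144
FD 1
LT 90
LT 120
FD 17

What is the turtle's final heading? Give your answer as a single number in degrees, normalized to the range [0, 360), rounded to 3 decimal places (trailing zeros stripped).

Answer: 339

Derivation:
Executing turtle program step by step:
Start: pos=(-9,-6), heading=225, pen down
LT 120: heading 225 -> 345
PD: pen down
FD 2: (-9,-6) -> (-7.068,-6.518) [heading=345, draw]
FD 1: (-7.068,-6.518) -> (-6.102,-6.776) [heading=345, draw]
FD 19: (-6.102,-6.776) -> (12.25,-11.694) [heading=345, draw]
REPEAT 3 [
  -- iteration 1/3 --
  PU: pen up
  FD 10: (12.25,-11.694) -> (21.91,-14.282) [heading=345, move]
  FD 13: (21.91,-14.282) -> (34.467,-17.647) [heading=345, move]
  FD 16: (34.467,-17.647) -> (49.921,-21.788) [heading=345, move]
  -- iteration 2/3 --
  PU: pen up
  FD 10: (49.921,-21.788) -> (59.581,-24.376) [heading=345, move]
  FD 13: (59.581,-24.376) -> (72.138,-27.741) [heading=345, move]
  FD 16: (72.138,-27.741) -> (87.593,-31.882) [heading=345, move]
  -- iteration 3/3 --
  PU: pen up
  FD 10: (87.593,-31.882) -> (97.252,-34.47) [heading=345, move]
  FD 13: (97.252,-34.47) -> (109.809,-37.835) [heading=345, move]
  FD 16: (109.809,-37.835) -> (125.264,-41.976) [heading=345, move]
]
LT 144: heading 345 -> 129
FD 1: (125.264,-41.976) -> (124.634,-41.199) [heading=129, move]
LT 90: heading 129 -> 219
LT 120: heading 219 -> 339
FD 17: (124.634,-41.199) -> (140.505,-47.291) [heading=339, move]
Final: pos=(140.505,-47.291), heading=339, 3 segment(s) drawn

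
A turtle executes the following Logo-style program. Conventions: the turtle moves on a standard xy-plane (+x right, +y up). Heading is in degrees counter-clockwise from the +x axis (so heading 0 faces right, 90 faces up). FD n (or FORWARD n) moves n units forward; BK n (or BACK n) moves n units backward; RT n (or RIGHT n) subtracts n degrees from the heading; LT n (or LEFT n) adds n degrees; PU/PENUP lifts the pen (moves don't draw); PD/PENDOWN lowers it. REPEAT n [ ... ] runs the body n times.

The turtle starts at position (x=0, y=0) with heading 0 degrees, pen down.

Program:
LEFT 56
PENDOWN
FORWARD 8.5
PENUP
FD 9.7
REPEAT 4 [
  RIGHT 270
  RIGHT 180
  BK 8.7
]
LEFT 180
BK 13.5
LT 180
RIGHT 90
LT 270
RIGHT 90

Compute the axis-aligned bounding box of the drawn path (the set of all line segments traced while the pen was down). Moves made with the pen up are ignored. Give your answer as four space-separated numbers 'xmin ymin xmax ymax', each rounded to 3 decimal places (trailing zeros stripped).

Answer: 0 0 4.753 7.047

Derivation:
Executing turtle program step by step:
Start: pos=(0,0), heading=0, pen down
LT 56: heading 0 -> 56
PD: pen down
FD 8.5: (0,0) -> (4.753,7.047) [heading=56, draw]
PU: pen up
FD 9.7: (4.753,7.047) -> (10.177,15.088) [heading=56, move]
REPEAT 4 [
  -- iteration 1/4 --
  RT 270: heading 56 -> 146
  RT 180: heading 146 -> 326
  BK 8.7: (10.177,15.088) -> (2.965,19.953) [heading=326, move]
  -- iteration 2/4 --
  RT 270: heading 326 -> 56
  RT 180: heading 56 -> 236
  BK 8.7: (2.965,19.953) -> (7.83,27.166) [heading=236, move]
  -- iteration 3/4 --
  RT 270: heading 236 -> 326
  RT 180: heading 326 -> 146
  BK 8.7: (7.83,27.166) -> (15.042,22.301) [heading=146, move]
  -- iteration 4/4 --
  RT 270: heading 146 -> 236
  RT 180: heading 236 -> 56
  BK 8.7: (15.042,22.301) -> (10.177,15.088) [heading=56, move]
]
LT 180: heading 56 -> 236
BK 13.5: (10.177,15.088) -> (17.726,26.28) [heading=236, move]
LT 180: heading 236 -> 56
RT 90: heading 56 -> 326
LT 270: heading 326 -> 236
RT 90: heading 236 -> 146
Final: pos=(17.726,26.28), heading=146, 1 segment(s) drawn

Segment endpoints: x in {0, 4.753}, y in {0, 7.047}
xmin=0, ymin=0, xmax=4.753, ymax=7.047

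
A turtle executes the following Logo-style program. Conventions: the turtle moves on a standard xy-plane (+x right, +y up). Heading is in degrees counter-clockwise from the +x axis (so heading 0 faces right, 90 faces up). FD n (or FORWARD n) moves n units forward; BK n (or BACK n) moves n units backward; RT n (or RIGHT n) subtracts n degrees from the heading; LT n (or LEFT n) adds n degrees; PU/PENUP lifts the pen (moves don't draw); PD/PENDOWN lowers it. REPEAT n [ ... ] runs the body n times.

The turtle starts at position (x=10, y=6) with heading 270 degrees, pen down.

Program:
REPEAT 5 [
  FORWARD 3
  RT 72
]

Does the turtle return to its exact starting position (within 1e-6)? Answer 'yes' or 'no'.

Executing turtle program step by step:
Start: pos=(10,6), heading=270, pen down
REPEAT 5 [
  -- iteration 1/5 --
  FD 3: (10,6) -> (10,3) [heading=270, draw]
  RT 72: heading 270 -> 198
  -- iteration 2/5 --
  FD 3: (10,3) -> (7.147,2.073) [heading=198, draw]
  RT 72: heading 198 -> 126
  -- iteration 3/5 --
  FD 3: (7.147,2.073) -> (5.383,4.5) [heading=126, draw]
  RT 72: heading 126 -> 54
  -- iteration 4/5 --
  FD 3: (5.383,4.5) -> (7.147,6.927) [heading=54, draw]
  RT 72: heading 54 -> 342
  -- iteration 5/5 --
  FD 3: (7.147,6.927) -> (10,6) [heading=342, draw]
  RT 72: heading 342 -> 270
]
Final: pos=(10,6), heading=270, 5 segment(s) drawn

Start position: (10, 6)
Final position: (10, 6)
Distance = 0; < 1e-6 -> CLOSED

Answer: yes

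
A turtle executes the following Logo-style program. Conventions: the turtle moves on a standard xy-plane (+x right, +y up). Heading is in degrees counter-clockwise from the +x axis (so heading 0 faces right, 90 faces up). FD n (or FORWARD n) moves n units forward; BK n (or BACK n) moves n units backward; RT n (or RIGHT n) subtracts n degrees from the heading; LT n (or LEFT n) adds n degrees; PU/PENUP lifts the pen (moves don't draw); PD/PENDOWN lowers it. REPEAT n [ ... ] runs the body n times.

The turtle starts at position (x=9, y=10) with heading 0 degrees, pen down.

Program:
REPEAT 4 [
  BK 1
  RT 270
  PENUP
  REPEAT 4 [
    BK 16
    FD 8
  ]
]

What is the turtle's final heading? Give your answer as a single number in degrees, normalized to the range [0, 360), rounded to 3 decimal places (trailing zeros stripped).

Executing turtle program step by step:
Start: pos=(9,10), heading=0, pen down
REPEAT 4 [
  -- iteration 1/4 --
  BK 1: (9,10) -> (8,10) [heading=0, draw]
  RT 270: heading 0 -> 90
  PU: pen up
  REPEAT 4 [
    -- iteration 1/4 --
    BK 16: (8,10) -> (8,-6) [heading=90, move]
    FD 8: (8,-6) -> (8,2) [heading=90, move]
    -- iteration 2/4 --
    BK 16: (8,2) -> (8,-14) [heading=90, move]
    FD 8: (8,-14) -> (8,-6) [heading=90, move]
    -- iteration 3/4 --
    BK 16: (8,-6) -> (8,-22) [heading=90, move]
    FD 8: (8,-22) -> (8,-14) [heading=90, move]
    -- iteration 4/4 --
    BK 16: (8,-14) -> (8,-30) [heading=90, move]
    FD 8: (8,-30) -> (8,-22) [heading=90, move]
  ]
  -- iteration 2/4 --
  BK 1: (8,-22) -> (8,-23) [heading=90, move]
  RT 270: heading 90 -> 180
  PU: pen up
  REPEAT 4 [
    -- iteration 1/4 --
    BK 16: (8,-23) -> (24,-23) [heading=180, move]
    FD 8: (24,-23) -> (16,-23) [heading=180, move]
    -- iteration 2/4 --
    BK 16: (16,-23) -> (32,-23) [heading=180, move]
    FD 8: (32,-23) -> (24,-23) [heading=180, move]
    -- iteration 3/4 --
    BK 16: (24,-23) -> (40,-23) [heading=180, move]
    FD 8: (40,-23) -> (32,-23) [heading=180, move]
    -- iteration 4/4 --
    BK 16: (32,-23) -> (48,-23) [heading=180, move]
    FD 8: (48,-23) -> (40,-23) [heading=180, move]
  ]
  -- iteration 3/4 --
  BK 1: (40,-23) -> (41,-23) [heading=180, move]
  RT 270: heading 180 -> 270
  PU: pen up
  REPEAT 4 [
    -- iteration 1/4 --
    BK 16: (41,-23) -> (41,-7) [heading=270, move]
    FD 8: (41,-7) -> (41,-15) [heading=270, move]
    -- iteration 2/4 --
    BK 16: (41,-15) -> (41,1) [heading=270, move]
    FD 8: (41,1) -> (41,-7) [heading=270, move]
    -- iteration 3/4 --
    BK 16: (41,-7) -> (41,9) [heading=270, move]
    FD 8: (41,9) -> (41,1) [heading=270, move]
    -- iteration 4/4 --
    BK 16: (41,1) -> (41,17) [heading=270, move]
    FD 8: (41,17) -> (41,9) [heading=270, move]
  ]
  -- iteration 4/4 --
  BK 1: (41,9) -> (41,10) [heading=270, move]
  RT 270: heading 270 -> 0
  PU: pen up
  REPEAT 4 [
    -- iteration 1/4 --
    BK 16: (41,10) -> (25,10) [heading=0, move]
    FD 8: (25,10) -> (33,10) [heading=0, move]
    -- iteration 2/4 --
    BK 16: (33,10) -> (17,10) [heading=0, move]
    FD 8: (17,10) -> (25,10) [heading=0, move]
    -- iteration 3/4 --
    BK 16: (25,10) -> (9,10) [heading=0, move]
    FD 8: (9,10) -> (17,10) [heading=0, move]
    -- iteration 4/4 --
    BK 16: (17,10) -> (1,10) [heading=0, move]
    FD 8: (1,10) -> (9,10) [heading=0, move]
  ]
]
Final: pos=(9,10), heading=0, 1 segment(s) drawn

Answer: 0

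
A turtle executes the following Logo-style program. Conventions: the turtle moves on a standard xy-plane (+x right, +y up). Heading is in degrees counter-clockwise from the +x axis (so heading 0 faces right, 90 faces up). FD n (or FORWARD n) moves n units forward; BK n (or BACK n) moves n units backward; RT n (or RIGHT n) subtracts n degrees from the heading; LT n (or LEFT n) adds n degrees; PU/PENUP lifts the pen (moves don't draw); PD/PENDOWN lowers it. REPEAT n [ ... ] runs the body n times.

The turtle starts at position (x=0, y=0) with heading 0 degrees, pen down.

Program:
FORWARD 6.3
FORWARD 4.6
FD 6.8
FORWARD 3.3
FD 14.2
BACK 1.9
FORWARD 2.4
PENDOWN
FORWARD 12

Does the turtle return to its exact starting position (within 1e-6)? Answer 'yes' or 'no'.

Answer: no

Derivation:
Executing turtle program step by step:
Start: pos=(0,0), heading=0, pen down
FD 6.3: (0,0) -> (6.3,0) [heading=0, draw]
FD 4.6: (6.3,0) -> (10.9,0) [heading=0, draw]
FD 6.8: (10.9,0) -> (17.7,0) [heading=0, draw]
FD 3.3: (17.7,0) -> (21,0) [heading=0, draw]
FD 14.2: (21,0) -> (35.2,0) [heading=0, draw]
BK 1.9: (35.2,0) -> (33.3,0) [heading=0, draw]
FD 2.4: (33.3,0) -> (35.7,0) [heading=0, draw]
PD: pen down
FD 12: (35.7,0) -> (47.7,0) [heading=0, draw]
Final: pos=(47.7,0), heading=0, 8 segment(s) drawn

Start position: (0, 0)
Final position: (47.7, 0)
Distance = 47.7; >= 1e-6 -> NOT closed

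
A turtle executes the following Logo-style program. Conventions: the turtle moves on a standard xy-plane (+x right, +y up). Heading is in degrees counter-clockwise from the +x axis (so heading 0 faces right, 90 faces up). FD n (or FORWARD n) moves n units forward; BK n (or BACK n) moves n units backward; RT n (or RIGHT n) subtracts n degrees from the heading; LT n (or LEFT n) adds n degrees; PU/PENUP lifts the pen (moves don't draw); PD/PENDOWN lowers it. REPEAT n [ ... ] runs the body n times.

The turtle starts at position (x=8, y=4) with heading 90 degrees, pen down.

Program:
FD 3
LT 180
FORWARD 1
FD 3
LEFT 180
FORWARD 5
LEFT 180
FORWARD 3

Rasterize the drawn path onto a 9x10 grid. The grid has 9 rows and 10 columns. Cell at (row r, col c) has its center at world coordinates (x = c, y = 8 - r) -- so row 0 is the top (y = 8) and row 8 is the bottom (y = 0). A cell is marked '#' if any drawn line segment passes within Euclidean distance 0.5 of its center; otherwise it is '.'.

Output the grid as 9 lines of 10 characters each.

Segment 0: (8,4) -> (8,7)
Segment 1: (8,7) -> (8,6)
Segment 2: (8,6) -> (8,3)
Segment 3: (8,3) -> (8,8)
Segment 4: (8,8) -> (8,5)

Answer: ........#.
........#.
........#.
........#.
........#.
........#.
..........
..........
..........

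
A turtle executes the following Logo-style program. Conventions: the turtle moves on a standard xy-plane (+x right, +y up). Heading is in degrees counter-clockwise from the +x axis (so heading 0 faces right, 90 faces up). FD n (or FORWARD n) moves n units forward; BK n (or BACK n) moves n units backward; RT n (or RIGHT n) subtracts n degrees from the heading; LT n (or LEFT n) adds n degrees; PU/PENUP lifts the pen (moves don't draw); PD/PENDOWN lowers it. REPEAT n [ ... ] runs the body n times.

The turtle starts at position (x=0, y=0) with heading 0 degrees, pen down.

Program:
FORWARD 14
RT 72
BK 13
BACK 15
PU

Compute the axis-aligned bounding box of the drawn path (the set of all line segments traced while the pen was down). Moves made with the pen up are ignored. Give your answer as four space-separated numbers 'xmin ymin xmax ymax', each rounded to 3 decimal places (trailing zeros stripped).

Executing turtle program step by step:
Start: pos=(0,0), heading=0, pen down
FD 14: (0,0) -> (14,0) [heading=0, draw]
RT 72: heading 0 -> 288
BK 13: (14,0) -> (9.983,12.364) [heading=288, draw]
BK 15: (9.983,12.364) -> (5.348,26.63) [heading=288, draw]
PU: pen up
Final: pos=(5.348,26.63), heading=288, 3 segment(s) drawn

Segment endpoints: x in {0, 5.348, 9.983, 14}, y in {0, 12.364, 26.63}
xmin=0, ymin=0, xmax=14, ymax=26.63

Answer: 0 0 14 26.63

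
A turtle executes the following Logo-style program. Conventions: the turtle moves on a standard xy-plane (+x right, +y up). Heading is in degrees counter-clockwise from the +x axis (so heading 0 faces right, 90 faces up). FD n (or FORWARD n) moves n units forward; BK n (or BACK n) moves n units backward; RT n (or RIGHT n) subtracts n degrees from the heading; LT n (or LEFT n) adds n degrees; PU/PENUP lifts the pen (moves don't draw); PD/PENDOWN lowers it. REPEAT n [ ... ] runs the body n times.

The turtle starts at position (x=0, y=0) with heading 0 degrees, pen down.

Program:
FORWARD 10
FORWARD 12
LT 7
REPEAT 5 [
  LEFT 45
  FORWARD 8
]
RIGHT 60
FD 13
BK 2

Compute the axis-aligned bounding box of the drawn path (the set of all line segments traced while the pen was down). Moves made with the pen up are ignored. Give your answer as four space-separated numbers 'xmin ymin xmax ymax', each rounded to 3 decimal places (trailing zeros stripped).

Executing turtle program step by step:
Start: pos=(0,0), heading=0, pen down
FD 10: (0,0) -> (10,0) [heading=0, draw]
FD 12: (10,0) -> (22,0) [heading=0, draw]
LT 7: heading 0 -> 7
REPEAT 5 [
  -- iteration 1/5 --
  LT 45: heading 7 -> 52
  FD 8: (22,0) -> (26.925,6.304) [heading=52, draw]
  -- iteration 2/5 --
  LT 45: heading 52 -> 97
  FD 8: (26.925,6.304) -> (25.95,14.244) [heading=97, draw]
  -- iteration 3/5 --
  LT 45: heading 97 -> 142
  FD 8: (25.95,14.244) -> (19.646,19.17) [heading=142, draw]
  -- iteration 4/5 --
  LT 45: heading 142 -> 187
  FD 8: (19.646,19.17) -> (11.706,18.195) [heading=187, draw]
  -- iteration 5/5 --
  LT 45: heading 187 -> 232
  FD 8: (11.706,18.195) -> (6.781,11.891) [heading=232, draw]
]
RT 60: heading 232 -> 172
FD 13: (6.781,11.891) -> (-6.093,13.7) [heading=172, draw]
BK 2: (-6.093,13.7) -> (-4.112,13.422) [heading=172, draw]
Final: pos=(-4.112,13.422), heading=172, 9 segment(s) drawn

Segment endpoints: x in {-6.093, -4.112, 0, 6.781, 10, 11.706, 19.646, 22, 25.95, 26.925}, y in {0, 6.304, 11.891, 13.422, 13.7, 14.244, 18.195, 19.17}
xmin=-6.093, ymin=0, xmax=26.925, ymax=19.17

Answer: -6.093 0 26.925 19.17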